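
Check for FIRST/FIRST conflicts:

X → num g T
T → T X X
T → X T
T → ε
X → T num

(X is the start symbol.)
FIRST sets of the non-terminals at (or reachable through a nullable prefix from) the front of some alternative:
  FIRST(T) = { 'num', ε }
  FIRST(X) = { 'num' }

Productions for X:
  X → num g T: FIRST = { 'num' }
  X → T num: FIRST = { 'num' }
Productions for T:
  T → T X X: FIRST = { 'num' }
  T → X T: FIRST = { 'num' }
  T → ε: FIRST = { ε }

Conflict for X: X → num g T and X → T num
  Overlap: { 'num' }
Conflict for T: T → T X X and T → X T
  Overlap: { 'num' }

Answer: Yes. X → num g T / X → T num on { 'num' }; T → T X X / T → X T on { 'num' }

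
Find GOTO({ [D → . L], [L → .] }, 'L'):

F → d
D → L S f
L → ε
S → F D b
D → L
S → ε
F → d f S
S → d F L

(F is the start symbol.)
GOTO(I, 'L') = CLOSURE({ [A → αX.β] : [A → α.Xβ] ∈ I, X = 'L' })

Items with dot before 'L', with the dot advanced:
  [D → . L] → [D → L .]
Closure adds nothing (no advanced item has the dot before a non-terminal).

GOTO = { [D → L .] }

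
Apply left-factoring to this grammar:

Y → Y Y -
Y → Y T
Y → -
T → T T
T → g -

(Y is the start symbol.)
Y → Y Y'
Y' → Y -
Y' → T
Y → -
T → T T
T → g -

Left-factoring transforms A → αβ₁ | αβ₂ into A → αA' and A' → β₁ | β₂
(α is the longest common prefix among the alternatives). Repeat until
no nonterminal has two alternatives with a common prefix.

Round 1: Y has alternatives sharing prefix 'Y'. Introduce Y': Y → Y Y'
  Add: Y' → Y -
  Add: Y' → T

No remaining common prefixes — done.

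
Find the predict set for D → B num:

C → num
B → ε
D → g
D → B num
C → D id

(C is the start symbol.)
PREDICT(D → B num) = (FIRST(RHS) \ {ε}) ∪ (FOLLOW(D) if ε ∈ FIRST(RHS), i.e. RHS ⇒* ε)
FIRST(B) = { ε }
FIRST(B num) = { 'num' }
ε ∉ FIRST(B num), so FOLLOW(D) is not added.
PREDICT(D → B num) = { 'num' }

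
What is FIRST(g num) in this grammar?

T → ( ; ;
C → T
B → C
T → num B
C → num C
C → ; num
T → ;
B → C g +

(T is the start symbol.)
{ 'g' }

To compute FIRST(g num), process the symbols left to right:
Symbol g is a terminal. Add 'g' and stop.
FIRST(g num) = { 'g' }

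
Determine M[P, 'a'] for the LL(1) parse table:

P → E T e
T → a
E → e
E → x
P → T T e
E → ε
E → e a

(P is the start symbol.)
P → E T e, P → T T e

To find M[P, 'a'], we find productions for P where 'a' is in the predict set (PREDICT(N → α) = (FIRST(α) \ {ε}) ∪ (FOLLOW(N) if α ⇒* ε)).

Relevant sets:
  FIRST(E) = { 'e', 'x', ε }
  FIRST(T) = { 'a' }

P → E T e: PREDICT = { 'a', 'e', 'x' }
  'a' is in predict set, so this production goes in M[P, 'a']
P → T T e: PREDICT = { 'a' }
  'a' is in predict set, so this production goes in M[P, 'a']

M[P, 'a'] = P → E T e, P → T T e  (a multiply-defined cell — the grammar is not LL(1))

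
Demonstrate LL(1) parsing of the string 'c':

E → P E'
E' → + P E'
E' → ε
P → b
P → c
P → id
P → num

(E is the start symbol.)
Stack is shown with the top on the left.

Stack   Input  Action
---------------------
E $     c $    output E → P E'
P E' $  c $    output P → c
c E' $  c $    match 'c'
E' $    $      output E' → ε
$       $      accept

The string is accepted.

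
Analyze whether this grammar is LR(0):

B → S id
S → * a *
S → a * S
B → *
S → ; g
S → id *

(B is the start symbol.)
Augment with B' → B and build the canonical LR(0) collection (I0 = CLOSURE({[B' → . B]}), then GOTO on every symbol after a dot until no new states appear). It has 15 states:
  I0: { [B → . *], [B → . S id], [B' → . B], [S → . * a *], [S → . ; g], [S → . a * S], [S → . id *] }  — shift
  I1: { [B → * .], [S → * . a *] }  — shift, reduce
  I2: { [S → ; . g] }  — shift
  I3: { [B' → B .] }  — accept
  I4: { [B → S . id] }  — shift
  I5: { [S → a . * S] }  — shift
  I6: { [S → id . *] }  — shift
  I7: { [S → id * .] }  — reduce
  I8: { [S → . * a *], [S → . ; g], [S → . a * S], [S → . id *], [S → a * . S] }  — shift
  I9: { [S → * . a *] }  — shift
  I10: { [S → a * S .] }  — reduce
  I11: { [S → * a . *] }  — shift
  I12: { [S → * a * .] }  — reduce
  I13: { [B → S id .] }  — reduce
  I14: { [S → ; g .] }  — reduce

Conflict in state I1:
  Shift-reduce conflict between [B → * .] and [S → * . a *]
So the grammar is NOT LR(0).

Answer: No. Shift-reduce conflict between [B → * .] and [S → * . a *]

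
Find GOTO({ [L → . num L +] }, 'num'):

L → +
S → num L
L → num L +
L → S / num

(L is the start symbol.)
{ [L → . +], [L → . S / num], [L → . num L +], [L → num . L +], [S → . num L] }

GOTO(I, 'num') = CLOSURE({ [A → αX.β] : [A → α.Xβ] ∈ I, X = 'num' })

Items with dot before 'num', with the dot advanced:
  [L → . num L +] → [L → num . L +]
Closure of the advanced items:
  [L → num . L +] has the dot before L: add [L → . +], [L → . num L +], [L → . S / num]
  [L → . S / num] has the dot before S: add [S → . num L]

GOTO = { [L → . +], [L → . S / num], [L → . num L +], [L → num . L +], [S → . num L] }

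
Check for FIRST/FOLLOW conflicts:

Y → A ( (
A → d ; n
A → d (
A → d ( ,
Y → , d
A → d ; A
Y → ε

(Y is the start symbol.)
A FIRST/FOLLOW conflict occurs when a non-terminal N has a nullable alternative N → β (β ⇒* ε) and another alternative N → α with FIRST(α) ∩ FOLLOW(N) ≠ ∅: on such a lookahead the parser cannot decide between expanding α and letting N vanish via β.

Nullable non-terminals: Y.
FIRST sets used below: FIRST(A) = { 'd' }

Y: nullable alternative(s) Y → ε; FOLLOW(Y) = { $ }
  Y → A ( (: FIRST \ {ε} = { 'd' } — disjoint from FOLLOW(Y)
  Y → , d: FIRST \ {ε} = { ',' } — disjoint from FOLLOW(Y)
  Y → ε: FIRST \ {ε} = { } — this is the only nullable alternative, skip

A has no nullable alternative, so no FIRST/FOLLOW check is needed there.

No FIRST/FOLLOW conflicts found.

Answer: No FIRST/FOLLOW conflicts.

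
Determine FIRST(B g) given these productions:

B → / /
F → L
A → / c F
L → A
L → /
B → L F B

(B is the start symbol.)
FIRST sets of the non-terminals involved (from the grammar, by fixed-point iteration):
  FIRST(B) = { '/' }

To compute FIRST(B g), process the symbols left to right:
Symbol B is a non-terminal. Add FIRST(B) \ {ε} = { '/' }
B is not nullable (ε ∉ FIRST(B)), so stop here.
FIRST(B g) = { '/' }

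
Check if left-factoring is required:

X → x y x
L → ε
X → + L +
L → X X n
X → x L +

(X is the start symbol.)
Left-factoring is needed when two productions for the same non-terminal
share a common prefix on the right-hand side.

Productions for X:
  X → x y x
  X → + L +
  X → x L +
Productions for L:
  L → ε
  L → X X n

Found common prefix 'x' in productions for X

Answer: Yes, X has productions with common prefix 'x'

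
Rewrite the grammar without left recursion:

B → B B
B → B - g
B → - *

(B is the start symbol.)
B is directly left-recursive. The standard transformation for
  A → A α₁ | ... | A α_m | β₁ | ... | β_n
is
  A  → β₁ A' | ... | β_n A'
  A' → α₁ A' | ... | α_m A' | ε

B → - * becomes B → - * B'
B → B B becomes B' → B B'
B → B - g becomes B' → - g B'
Add B' → ε

Resulting grammar:
B → - * B'
B' → B B'
B' → - g B'
B' → ε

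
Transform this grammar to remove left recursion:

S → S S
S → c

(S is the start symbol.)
S is directly left-recursive. The standard transformation for
  A → A α₁ | ... | A α_m | β₁ | ... | β_n
is
  A  → β₁ A' | ... | β_n A'
  A' → α₁ A' | ... | α_m A' | ε

S → c becomes S → c S'
S → S S becomes S' → S S'
Add S' → ε

Resulting grammar:
S → c S'
S' → S S'
S' → ε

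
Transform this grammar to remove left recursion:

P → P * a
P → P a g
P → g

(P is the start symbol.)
P → g P'
P' → * a P'
P' → a g P'
P' → ε

P is directly left-recursive. The standard transformation for
  A → A α₁ | ... | A α_m | β₁ | ... | β_n
is
  A  → β₁ A' | ... | β_n A'
  A' → α₁ A' | ... | α_m A' | ε

P → g becomes P → g P'
P → P * a becomes P' → * a P'
P → P a g becomes P' → a g P'
Add P' → ε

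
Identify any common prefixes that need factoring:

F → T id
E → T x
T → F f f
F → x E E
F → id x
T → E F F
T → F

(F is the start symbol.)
Left-factoring is needed when two productions for the same non-terminal
share a common prefix on the right-hand side.

Productions for F:
  F → T id
  F → x E E
  F → id x
Productions for T:
  T → F f f
  T → E F F
  T → F

Found common prefix 'F' in productions for T

Answer: Yes, T has productions with common prefix 'F'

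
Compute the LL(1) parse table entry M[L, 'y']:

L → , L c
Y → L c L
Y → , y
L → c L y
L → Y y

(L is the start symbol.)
To find M[L, 'y'], we find productions for L where 'y' is in the predict set (PREDICT(N → α) = (FIRST(α) \ {ε}) ∪ (FOLLOW(N) if α ⇒* ε)).

Relevant sets:
  FIRST(Y) = { ',', 'c' }

L → , L c: PREDICT = { ',' }
L → c L y: PREDICT = { 'c' }
L → Y y: PREDICT = { ',', 'c' }

M[L, 'y'] is empty (no production applies)

Answer: Empty (error entry)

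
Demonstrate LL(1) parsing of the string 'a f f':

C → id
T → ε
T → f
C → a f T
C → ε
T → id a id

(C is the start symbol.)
Stack is shown with the top on the left.

Stack    Input    Action
------------------------
C $      a f f $  output C → a f T
a f T $  a f f $  match 'a'
f T $    f f $    match 'f'
T $      f $      output T → f
f $      f $      match 'f'
$        $        accept

The string is accepted.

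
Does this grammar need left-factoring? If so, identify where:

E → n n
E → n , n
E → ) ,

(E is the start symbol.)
Left-factoring is needed when two productions for the same non-terminal
share a common prefix on the right-hand side.

Productions for E:
  E → n n
  E → n , n
  E → ) ,

Found common prefix 'n' in productions for E

Answer: Yes, E has productions with common prefix 'n'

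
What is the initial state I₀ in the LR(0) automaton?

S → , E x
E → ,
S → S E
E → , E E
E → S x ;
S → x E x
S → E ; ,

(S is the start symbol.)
First, augment the grammar with S' → S
I₀ = CLOSURE({ [S' → . S] }):
  [S' → . S] has the dot before S: add [S → . , E x], [S → . S E], [S → . x E x], [S → . E ; ,]
  [S → . E ; ,] has the dot before E: add [E → . ,], [E → . , E E], [E → . S x ;]
No further items can be added.

I₀ = { [E → . , E E], [E → . ,], [E → . S x ;], [S → . , E x], [S → . E ; ,], [S → . S E], [S → . x E x], [S' → . S] }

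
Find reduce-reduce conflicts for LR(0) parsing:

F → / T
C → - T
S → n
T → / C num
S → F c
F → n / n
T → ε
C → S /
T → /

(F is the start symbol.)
No reduce-reduce conflicts

A reduce-reduce conflict occurs when an LR(0) state has two complete items [A → α .] and [B → β .] — both call for a reduction, and with no lookahead the parser cannot choose between them.

Augment with F' → F and build the canonical LR(0) collection (I0 = CLOSURE({[F' → . F]}), then GOTO on every symbol after a dot until no new states appear). It has 17 states:
  I0: { [F → . / T], [F → . n / n], [F' → . F] }  — shift
  I1: { [F → / . T], [T → . / C num], [T → . /], [T → .] }  — shift, reduce
  I2: { [F' → F .] }  — accept
  I3: { [F → n . / n] }  — shift
  I4: { [F → n / . n] }  — shift
  I5: { [F → n / n .] }  — reduce
  I6: { [C → . - T], [C → . S /], [F → . / T], [F → . n / n], [S → . F c], [S → . n], [T → / . C num], [T → / .] }  — shift, reduce
  I7: { [F → / T .] }  — reduce
  I8: { [C → - . T], [T → . / C num], [T → . /], [T → .] }  — shift, reduce
  I9: { [T → / C . num] }  — shift
  I10: { [S → F . c] }  — shift
  I11: { [C → S . /] }  — shift
  I12: { [F → n . / n], [S → n .] }  — shift, reduce
  I13: { [C → S / .] }  — reduce
  I14: { [S → F c .] }  — reduce
  I15: { [T → / C num .] }  — reduce
  I16: { [C → - T .] }  — reduce

No state contains more than one complete item.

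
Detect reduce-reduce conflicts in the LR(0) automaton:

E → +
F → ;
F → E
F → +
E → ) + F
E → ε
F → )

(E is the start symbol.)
A reduce-reduce conflict occurs when an LR(0) state has two complete items [A → α .] and [B → β .] — both call for a reduction, and with no lookahead the parser cannot choose between them.

Augment with E' → E and build the canonical LR(0) collection (I0 = CLOSURE({[E' → . E]}), then GOTO on every symbol after a dot until no new states appear). It has 10 states:
  I0: { [E → . ) + F], [E → . +], [E → .], [E' → . E] }  — shift, reduce
  I1: { [E → ) . + F] }  — shift
  I2: { [E → + .] }  — reduce
  I3: { [E' → E .] }  — accept
  I4: { [E → ) + . F], [E → . ) + F], [E → . +], [E → .], [F → . )], [F → . +], [F → . ;], [F → . E] }  — shift, reduce
  I5: { [E → ) . + F], [F → ) .] }  — shift, reduce
  I6: { [E → + .], [F → + .] }  — 2 reduces
  I7: { [F → ; .] }  — reduce
  I8: { [F → E .] }  — reduce
  I9: { [E → ) + F .] }  — reduce

I6 contains complete items [E → + .], [F → + .] — reduce-reduce conflict.

Answer: Yes — I6: [E → + .] vs [F → + .]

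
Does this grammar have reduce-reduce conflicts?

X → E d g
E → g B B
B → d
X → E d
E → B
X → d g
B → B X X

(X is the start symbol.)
A reduce-reduce conflict occurs when an LR(0) state has two complete items [A → α .] and [B → β .] — both call for a reduction, and with no lookahead the parser cannot choose between them.

Augment with X' → X and build the canonical LR(0) collection (I0 = CLOSURE({[X' → . X]}), then GOTO on every symbol after a dot until no new states appear). It has 14 states:
  I0: { [B → . B X X], [B → . d], [E → . B], [E → . g B B], [X → . E d g], [X → . E d], [X → . d g], [X' → . X] }  — shift
  I1: { [B → . B X X], [B → . d], [B → B . X X], [E → . B], [E → . g B B], [E → B .], [X → . E d g], [X → . E d], [X → . d g] }  — shift, reduce
  I2: { [X → E . d g], [X → E . d] }  — shift
  I3: { [X' → X .] }  — accept
  I4: { [B → d .], [X → d . g] }  — shift, reduce
  I5: { [B → . B X X], [B → . d], [E → g . B B] }  — shift
  I6: { [B → . B X X], [B → . d], [B → B . X X], [E → . B], [E → . g B B], [E → g B . B], [X → . E d g], [X → . E d], [X → . d g] }  — shift
  I7: { [B → d .] }  — reduce
  I8: { [B → . B X X], [B → . d], [B → B . X X], [E → . B], [E → . g B B], [E → B .], [E → g B B .], [X → . E d g], [X → . E d], [X → . d g] }  — shift, 2 reduces
  I9: { [B → . B X X], [B → . d], [B → B X . X], [E → . B], [E → . g B B], [X → . E d g], [X → . E d], [X → . d g] }  — shift
  I10: { [B → B X X .] }  — reduce
  I11: { [X → d g .] }  — reduce
  I12: { [X → E d . g], [X → E d .] }  — shift, reduce
  I13: { [X → E d g .] }  — reduce

I8 contains complete items [E → B .], [E → g B B .] — reduce-reduce conflict.

Answer: Yes — I8: [E → B .] vs [E → g B B .]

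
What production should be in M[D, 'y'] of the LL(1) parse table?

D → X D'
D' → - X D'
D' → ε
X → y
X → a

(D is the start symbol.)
To find M[D, 'y'], we find productions for D where 'y' is in the predict set (PREDICT(N → α) = (FIRST(α) \ {ε}) ∪ (FOLLOW(N) if α ⇒* ε)).

Relevant sets:
  FIRST(X) = { 'a', 'y' }

D → X D': PREDICT = { 'a', 'y' }
  'y' is in predict set, so this production goes in M[D, 'y']

M[D, 'y'] = D → X D'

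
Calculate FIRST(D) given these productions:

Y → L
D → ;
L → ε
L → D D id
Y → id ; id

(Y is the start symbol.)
To compute FIRST(D), examine every production with D on the left-hand side, reading each right-hand side left to right until a non-nullable symbol is reached.

From D → ;:
  - ';' is a terminal: add ';' and stop

Collecting: FIRST(D) = { ';' }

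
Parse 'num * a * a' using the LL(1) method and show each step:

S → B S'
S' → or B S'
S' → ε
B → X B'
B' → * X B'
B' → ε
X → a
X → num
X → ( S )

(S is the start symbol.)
Stack is shown with the top on the left.

Stack        Input          Action
----------------------------------
S $          num * a * a $  output S → B S'
B S' $       num * a * a $  output B → X B'
X B' S' $    num * a * a $  output X → num
num B' S' $  num * a * a $  match 'num'
B' S' $      * a * a $      output B' → * X B'
* X B' S' $  * a * a $      match '*'
X B' S' $    a * a $        output X → a
a B' S' $    a * a $        match 'a'
B' S' $      * a $          output B' → * X B'
* X B' S' $  * a $          match '*'
X B' S' $    a $            output X → a
a B' S' $    a $            match 'a'
B' S' $      $              output B' → ε
S' $         $              output S' → ε
$            $              accept

The string is accepted.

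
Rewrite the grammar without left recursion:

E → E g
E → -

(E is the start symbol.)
E is directly left-recursive. The standard transformation for
  A → A α₁ | ... | A α_m | β₁ | ... | β_n
is
  A  → β₁ A' | ... | β_n A'
  A' → α₁ A' | ... | α_m A' | ε

E → - becomes E → - E'
E → E g becomes E' → g E'
Add E' → ε

Resulting grammar:
E → - E'
E' → g E'
E' → ε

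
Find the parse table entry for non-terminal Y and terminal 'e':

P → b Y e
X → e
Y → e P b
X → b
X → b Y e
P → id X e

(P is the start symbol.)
To find M[Y, 'e'], we find productions for Y where 'e' is in the predict set (PREDICT(N → α) = (FIRST(α) \ {ε}) ∪ (FOLLOW(N) if α ⇒* ε)).

Y → e P b: PREDICT = { 'e' }
  'e' is in predict set, so this production goes in M[Y, 'e']

M[Y, 'e'] = Y → e P b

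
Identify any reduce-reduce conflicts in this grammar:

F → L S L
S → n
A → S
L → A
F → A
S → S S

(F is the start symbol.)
Yes — I1: [F → A .] vs [L → A .]; I10: [A → S .] vs [S → S S .]

A reduce-reduce conflict occurs when an LR(0) state has two complete items [A → α .] and [B → β .] — both call for a reduction, and with no lookahead the parser cannot choose between them.

Augment with F' → F and build the canonical LR(0) collection (I0 = CLOSURE({[F' → . F]}), then GOTO on every symbol after a dot until no new states appear). It has 11 states:
  I0: { [A → . S], [F → . A], [F → . L S L], [F' → . F], [L → . A], [S → . S S], [S → . n] }  — shift
  I1: { [F → A .], [L → A .] }  — 2 reduces
  I2: { [F' → F .] }  — accept
  I3: { [F → L . S L], [S → . S S], [S → . n] }  — shift
  I4: { [A → S .], [S → . S S], [S → . n], [S → S . S] }  — shift, reduce
  I5: { [S → n .] }  — reduce
  I6: { [S → . S S], [S → . n], [S → S . S], [S → S S .] }  — shift, reduce
  I7: { [A → . S], [F → L S . L], [L → . A], [S → . S S], [S → . n], [S → S . S] }  — shift
  I8: { [L → A .] }  — reduce
  I9: { [F → L S L .] }  — reduce
  I10: { [A → S .], [S → . S S], [S → . n], [S → S . S], [S → S S .] }  — shift, 2 reduces

I1 contains complete items [F → A .], [L → A .] — reduce-reduce conflict.
I10 contains complete items [A → S .], [S → S S .] — reduce-reduce conflict.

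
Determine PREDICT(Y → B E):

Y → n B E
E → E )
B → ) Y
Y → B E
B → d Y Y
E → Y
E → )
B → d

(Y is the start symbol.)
PREDICT(Y → B E) = (FIRST(RHS) \ {ε}) ∪ (FOLLOW(Y) if ε ∈ FIRST(RHS), i.e. RHS ⇒* ε)
FIRST(B) = { ')', 'd' }
FIRST(B E) = { ')', 'd' }
ε ∉ FIRST(B E), so FOLLOW(Y) is not added.
PREDICT(Y → B E) = { ')', 'd' }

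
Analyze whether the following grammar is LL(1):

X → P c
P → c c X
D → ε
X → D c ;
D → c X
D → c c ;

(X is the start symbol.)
Relevant sets:
  FIRST(P) = { 'c' }
  FIRST(D) = { 'c', ε }
  FOLLOW(D) = { 'c' }

For X:
  PREDICT(X → P c) = { 'c' }
  PREDICT(X → D c ';') = { 'c' }
For D:
  PREDICT(D → ε) = { 'c' }
  PREDICT(D → c X) = { 'c' }
  PREDICT(D → c c ';') = { 'c' }
P has a single production, so nothing to check there.

Conflict found: Predict set conflict for X: { 'c' }
The grammar is NOT LL(1).

Answer: No. Predict set conflict for X: { 'c' }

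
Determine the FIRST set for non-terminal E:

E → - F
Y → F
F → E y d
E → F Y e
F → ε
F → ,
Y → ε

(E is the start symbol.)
FIRST sets of the other non-terminals involved (by the same procedure, iterated to a fixed point):
  FIRST(F) = { ',', '-', 'e', ε }
  FIRST(Y) = { ',', '-', 'e', ε }

From E → - F:
  - '-' is a terminal: add '-' and stop
From E → F Y e:
  - F is a non-terminal: add FIRST(F) \ {ε} = { ',', '-', 'e' }
    F is nullable, so continue to the next symbol
  - Y is a non-terminal: add FIRST(Y) \ {ε} = { ',', '-', 'e' }
    Y is nullable, so continue to the next symbol
  - e is a terminal: add 'e' and stop

Collecting: FIRST(E) = { ',', '-', 'e' }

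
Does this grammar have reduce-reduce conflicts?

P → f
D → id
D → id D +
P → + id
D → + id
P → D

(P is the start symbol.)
A reduce-reduce conflict occurs when an LR(0) state has two complete items [A → α .] and [B → β .] — both call for a reduction, and with no lookahead the parser cannot choose between them.

Augment with P' → P and build the canonical LR(0) collection (I0 = CLOSURE({[P' → . P]}), then GOTO on every symbol after a dot until no new states appear). It has 11 states:
  I0: { [D → . + id], [D → . id D +], [D → . id], [P → . + id], [P → . D], [P → . f], [P' → . P] }  — shift
  I1: { [D → + . id], [P → + . id] }  — shift
  I2: { [P → D .] }  — reduce
  I3: { [P' → P .] }  — accept
  I4: { [P → f .] }  — reduce
  I5: { [D → . + id], [D → . id D +], [D → . id], [D → id . D +], [D → id .] }  — shift, reduce
  I6: { [D → + . id] }  — shift
  I7: { [D → id D . +] }  — shift
  I8: { [D → id D + .] }  — reduce
  I9: { [D → + id .] }  — reduce
  I10: { [D → + id .], [P → + id .] }  — 2 reduces

I10 contains complete items [D → + id .], [P → + id .] — reduce-reduce conflict.

Answer: Yes — I10: [D → + id .] vs [P → + id .]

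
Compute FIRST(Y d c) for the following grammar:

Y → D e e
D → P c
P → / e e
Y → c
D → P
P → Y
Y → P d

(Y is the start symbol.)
FIRST sets of the non-terminals involved (from the grammar, by fixed-point iteration):
  FIRST(Y) = { '/', 'c' }

To compute FIRST(Y d c), process the symbols left to right:
Symbol Y is a non-terminal. Add FIRST(Y) \ {ε} = { '/', 'c' }
Y is not nullable (ε ∉ FIRST(Y)), so stop here.
FIRST(Y d c) = { '/', 'c' }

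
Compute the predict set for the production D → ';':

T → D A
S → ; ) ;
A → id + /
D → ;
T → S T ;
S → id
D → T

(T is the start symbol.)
PREDICT(D → ';') = (FIRST(RHS) \ {ε}) ∪ (FOLLOW(D) if ε ∈ FIRST(RHS), i.e. RHS ⇒* ε)
FIRST(';') = { ';' }
ε ∉ FIRST(';'), so FOLLOW(D) is not added.
PREDICT(D → ';') = { ';' }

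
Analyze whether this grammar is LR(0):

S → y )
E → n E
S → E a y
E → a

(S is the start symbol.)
Yes, the grammar is LR(0)

A grammar is LR(0) if no state in the canonical LR(0) collection has:
  - both a shift item (dot before a terminal) and a complete item (shift-reduce conflict), or
  - two or more complete items (reduce-reduce conflict; the accept item [S' → S .] counts as a complete item here).

Augment with S' → S and build the canonical LR(0) collection (I0 = CLOSURE({[S' → . S]}), then GOTO on every symbol after a dot until no new states appear). It has 10 states:
  I0: { [E → . a], [E → . n E], [S → . E a y], [S → . y )], [S' → . S] }  — shift
  I1: { [S → E . a y] }  — shift
  I2: { [S' → S .] }  — accept
  I3: { [E → a .] }  — reduce
  I4: { [E → . a], [E → . n E], [E → n . E] }  — shift
  I5: { [S → y . )] }  — shift
  I6: { [S → y ) .] }  — reduce
  I7: { [E → n E .] }  — reduce
  I8: { [S → E a . y] }  — shift
  I9: { [S → E a y .] }  — reduce

Every state is either a pure shift/goto state or contains exactly one complete item and nothing to shift — no conflicts. The grammar is LR(0).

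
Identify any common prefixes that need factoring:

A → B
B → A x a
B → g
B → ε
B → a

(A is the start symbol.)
No, left-factoring is not needed

Left-factoring is needed when two productions for the same non-terminal
share a common prefix on the right-hand side.

Productions for B:
  B → A x a
  B → g
  B → ε
  B → a

No common prefixes found.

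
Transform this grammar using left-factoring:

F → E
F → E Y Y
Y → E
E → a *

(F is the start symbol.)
Left-factoring transforms A → αβ₁ | αβ₂ into A → αA' and A' → β₁ | β₂
(α is the longest common prefix among the alternatives). Repeat until
no nonterminal has two alternatives with a common prefix.

Round 1: F has alternatives sharing prefix 'E'. Introduce F': F → E F'
  Add: F' → ε
  Add: F' → Y Y

No remaining common prefixes — done.

Resulting grammar:
F → E F'
F' → ε
F' → Y Y
Y → E
E → a *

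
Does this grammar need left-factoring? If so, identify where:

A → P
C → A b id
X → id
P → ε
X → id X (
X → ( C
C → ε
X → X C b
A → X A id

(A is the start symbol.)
Yes, X has productions with common prefix 'id'

Left-factoring is needed when two productions for the same non-terminal
share a common prefix on the right-hand side.

Productions for A:
  A → P
  A → X A id
Productions for C:
  C → A b id
  C → ε
Productions for X:
  X → id
  X → id X (
  X → ( C
  X → X C b

Found common prefix 'id' in productions for X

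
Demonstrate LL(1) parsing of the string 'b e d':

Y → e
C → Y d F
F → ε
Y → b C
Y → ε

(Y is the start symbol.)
LL(1) parsing maintains a stack (initially the start symbol over $) and the input. At each step: if the stack top is a terminal, match it against the current input token; if it is a non-terminal N, replace it with the RHS of M[N, lookahead] (the unique production whose predict set contains the lookahead).

Stack is shown with the top on the left.

Stack    Input    Action
------------------------
Y $      b e d $  output Y → b C
b C $    b e d $  match 'b'
C $      e d $    output C → Y d F
Y d F $  e d $    output Y → e
e d F $  e d $    match 'e'
d F $    d $      match 'd'
F $      $        output F → ε
$        $        accept

The string is accepted.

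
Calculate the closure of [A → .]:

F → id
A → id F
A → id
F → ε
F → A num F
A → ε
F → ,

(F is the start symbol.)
To compute CLOSURE, for each item [A → α.Bβ] where B is a non-terminal, add [B → .γ] for all productions B → γ; repeat for the newly added items until nothing changes.

Start with: [A → .]
The dot is at the end, so nothing is added.

CLOSURE = { [A → .] }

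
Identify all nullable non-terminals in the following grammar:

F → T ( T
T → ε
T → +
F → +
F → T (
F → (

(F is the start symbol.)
{ 'T' }

A non-terminal is nullable if it can derive ε (the empty string): either it has an ε-production, or it has a production whose right-hand side consists entirely of nullable non-terminals.

ε-productions: T → ε
So T is immediately nullable.
No further non-terminal can be added: every production for the remaining non-terminals contains a terminal or a non-nullable non-terminal.
Nullable = { 'T' }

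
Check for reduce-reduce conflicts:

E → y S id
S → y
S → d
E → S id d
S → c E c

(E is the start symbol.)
No reduce-reduce conflicts

A reduce-reduce conflict occurs when an LR(0) state has two complete items [A → α .] and [B → β .] — both call for a reduction, and with no lookahead the parser cannot choose between them.

Augment with E' → E and build the canonical LR(0) collection (I0 = CLOSURE({[E' → . E]}), then GOTO on every symbol after a dot until no new states appear). It has 13 states:
  I0: { [E → . S id d], [E → . y S id], [E' → . E], [S → . c E c], [S → . d], [S → . y] }  — shift
  I1: { [E' → E .] }  — accept
  I2: { [E → S . id d] }  — shift
  I3: { [E → . S id d], [E → . y S id], [S → . c E c], [S → . d], [S → . y], [S → c . E c] }  — shift
  I4: { [S → d .] }  — reduce
  I5: { [E → y . S id], [S → . c E c], [S → . d], [S → . y], [S → y .] }  — shift, reduce
  I6: { [E → y S . id] }  — shift
  I7: { [S → y .] }  — reduce
  I8: { [E → y S id .] }  — reduce
  I9: { [S → c E . c] }  — shift
  I10: { [S → c E c .] }  — reduce
  I11: { [E → S id . d] }  — shift
  I12: { [E → S id d .] }  — reduce

No state contains more than one complete item.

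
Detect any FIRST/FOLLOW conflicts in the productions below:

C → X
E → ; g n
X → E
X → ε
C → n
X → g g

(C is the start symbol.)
Nullable non-terminals: C, X.
FIRST sets used below: FIRST(X) = { ';', 'g', ε }, FIRST(E) = { ';' }

C: nullable alternative(s) C → X; FOLLOW(C) = { $ }
  C → X: FIRST \ {ε} = { ';', 'g' } — this is the only nullable alternative, skip
  C → n: FIRST \ {ε} = { 'n' } — disjoint from FOLLOW(C)

X: nullable alternative(s) X → ε; FOLLOW(X) = { $ }
  X → E: FIRST \ {ε} = { ';' } — disjoint from FOLLOW(X)
  X → ε: FIRST \ {ε} = { } — this is the only nullable alternative, skip
  X → g g: FIRST \ {ε} = { 'g' } — disjoint from FOLLOW(X)

E has no nullable alternative, so no FIRST/FOLLOW check is needed there.

No FIRST/FOLLOW conflicts found.

Answer: No FIRST/FOLLOW conflicts.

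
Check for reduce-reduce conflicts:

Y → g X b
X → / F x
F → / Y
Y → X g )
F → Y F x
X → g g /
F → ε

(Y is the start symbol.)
Augment with Y' → Y and build the canonical LR(0) collection (I0 = CLOSURE({[Y' → . Y]}), then GOTO on every symbol after a dot until no new states appear). It has 19 states:
  I0: { [X → . / F x], [X → . g g /], [Y → . X g )], [Y → . g X b], [Y' → . Y] }  — shift
  I1: { [F → . / Y], [F → . Y F x], [F → .], [X → . / F x], [X → . g g /], [X → / . F x], [Y → . X g )], [Y → . g X b] }  — shift, reduce
  I2: { [Y → X . g )] }  — shift
  I3: { [Y' → Y .] }  — accept
  I4: { [X → . / F x], [X → . g g /], [X → g . g /], [Y → g . X b] }  — shift
  I5: { [Y → g X . b] }  — shift
  I6: { [X → g . g /], [X → g g . /] }  — shift
  I7: { [X → g g / .] }  — reduce
  I8: { [X → g g . /] }  — shift
  I9: { [Y → g X b .] }  — reduce
  I10: { [Y → X g . )] }  — shift
  I11: { [Y → X g ) .] }  — reduce
  I12: { [F → . / Y], [F → . Y F x], [F → .], [F → / . Y], [X → . / F x], [X → . g g /], [X → / . F x], [Y → . X g )], [Y → . g X b] }  — shift, reduce
  I13: { [X → / F . x] }  — shift
  I14: { [F → . / Y], [F → . Y F x], [F → .], [F → Y . F x], [X → . / F x], [X → . g g /], [Y → . X g )], [Y → . g X b] }  — shift, reduce
  I15: { [F → Y F . x] }  — shift
  I16: { [F → Y F x .] }  — reduce
  I17: { [X → / F x .] }  — reduce
  I18: { [F → . / Y], [F → . Y F x], [F → .], [F → / Y .], [F → Y . F x], [X → . / F x], [X → . g g /], [Y → . X g )], [Y → . g X b] }  — shift, 2 reduces

I18 contains complete items [F → .], [F → / Y .] — reduce-reduce conflict.

Answer: Yes — I18: [F → .] vs [F → / Y .]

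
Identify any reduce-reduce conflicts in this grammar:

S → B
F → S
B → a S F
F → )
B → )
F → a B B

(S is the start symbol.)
A reduce-reduce conflict occurs when an LR(0) state has two complete items [A → α .] and [B → β .] — both call for a reduction, and with no lookahead the parser cannot choose between them.

Augment with S' → S and build the canonical LR(0) collection (I0 = CLOSURE({[S' → . S]}), then GOTO on every symbol after a dot until no new states appear). It has 12 states:
  I0: { [B → . )], [B → . a S F], [S → . B], [S' → . S] }  — shift
  I1: { [B → ) .] }  — reduce
  I2: { [S → B .] }  — reduce
  I3: { [S' → S .] }  — accept
  I4: { [B → . )], [B → . a S F], [B → a . S F], [S → . B] }  — shift
  I5: { [B → . )], [B → . a S F], [B → a S . F], [F → . )], [F → . S], [F → . a B B], [S → . B] }  — shift
  I6: { [B → ) .], [F → ) .] }  — 2 reduces
  I7: { [B → a S F .] }  — reduce
  I8: { [F → S .] }  — reduce
  I9: { [B → . )], [B → . a S F], [B → a . S F], [F → a . B B], [S → . B] }  — shift
  I10: { [B → . )], [B → . a S F], [F → a B . B], [S → B .] }  — shift, reduce
  I11: { [F → a B B .] }  — reduce

I6 contains complete items [B → ) .], [F → ) .] — reduce-reduce conflict.

Answer: Yes — I6: [B → ) .] vs [F → ) .]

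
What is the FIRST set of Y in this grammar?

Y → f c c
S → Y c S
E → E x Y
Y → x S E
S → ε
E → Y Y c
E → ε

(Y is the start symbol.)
{ 'f', 'x' }

To compute FIRST(Y), examine every production with Y on the left-hand side, reading each right-hand side left to right until a non-nullable symbol is reached.

From Y → f c c:
  - f is a terminal: add 'f' and stop
From Y → x S E:
  - x is a terminal: add 'x' and stop

Collecting: FIRST(Y) = { 'f', 'x' }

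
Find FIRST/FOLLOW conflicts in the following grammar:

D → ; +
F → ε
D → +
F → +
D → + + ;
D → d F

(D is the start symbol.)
A FIRST/FOLLOW conflict occurs when a non-terminal N has a nullable alternative N → β (β ⇒* ε) and another alternative N → α with FIRST(α) ∩ FOLLOW(N) ≠ ∅: on such a lookahead the parser cannot decide between expanding α and letting N vanish via β.

Nullable non-terminals: F.

F: nullable alternative(s) F → ε; FOLLOW(F) = { $ }
  F → ε: FIRST \ {ε} = { } — this is the only nullable alternative, skip
  F → +: FIRST \ {ε} = { '+' } — disjoint from FOLLOW(F)

D has no nullable alternative, so no FIRST/FOLLOW check is needed there.

No FIRST/FOLLOW conflicts found.

Answer: No FIRST/FOLLOW conflicts.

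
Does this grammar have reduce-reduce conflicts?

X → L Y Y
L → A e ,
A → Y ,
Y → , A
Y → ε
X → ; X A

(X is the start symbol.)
No reduce-reduce conflicts

Augment with X' → X and build the canonical LR(0) collection (I0 = CLOSURE({[X' → . X]}), then GOTO on every symbol after a dot until no new states appear). It has 15 states:
  I0: { [A → . Y ,], [L → . A e ,], [X → . ; X A], [X → . L Y Y], [X' → . X], [Y → . , A], [Y → .] }  — shift, reduce
  I1: { [A → . Y ,], [Y → , . A], [Y → . , A], [Y → .] }  — shift, reduce
  I2: { [A → . Y ,], [L → . A e ,], [X → . ; X A], [X → . L Y Y], [X → ; . X A], [Y → . , A], [Y → .] }  — shift, reduce
  I3: { [L → A . e ,] }  — shift
  I4: { [X → L . Y Y], [Y → . , A], [Y → .] }  — shift, reduce
  I5: { [X' → X .] }  — accept
  I6: { [A → Y . ,] }  — shift
  I7: { [A → Y , .] }  — reduce
  I8: { [X → L Y . Y], [Y → . , A], [Y → .] }  — shift, reduce
  I9: { [X → L Y Y .] }  — reduce
  I10: { [L → A e . ,] }  — shift
  I11: { [L → A e , .] }  — reduce
  I12: { [A → . Y ,], [X → ; X . A], [Y → . , A], [Y → .] }  — shift, reduce
  I13: { [X → ; X A .] }  — reduce
  I14: { [Y → , A .] }  — reduce

No state contains more than one complete item.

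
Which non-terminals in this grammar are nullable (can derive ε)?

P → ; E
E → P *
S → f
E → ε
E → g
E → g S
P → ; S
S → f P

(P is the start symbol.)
A non-terminal is nullable if it can derive ε (the empty string): either it has an ε-production, or it has a production whose right-hand side consists entirely of nullable non-terminals.

ε-productions: E → ε
So E is immediately nullable.
No further non-terminal can be added: every production for the remaining non-terminals contains a terminal or a non-nullable non-terminal.
Nullable = { 'E' }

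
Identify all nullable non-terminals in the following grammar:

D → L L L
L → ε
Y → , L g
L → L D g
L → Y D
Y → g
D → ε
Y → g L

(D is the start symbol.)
{ 'D', 'L' }

ε-productions: L → ε, D → ε
So L, D are immediately nullable.
No further non-terminal can be added: every production for the remaining non-terminals contains a terminal or a non-nullable non-terminal.
Nullable = { 'D', 'L' }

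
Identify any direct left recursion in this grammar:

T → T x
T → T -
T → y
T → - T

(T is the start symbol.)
Yes, T is left-recursive

T → T x: LEFT RECURSIVE (starts with T)
T → T -: LEFT RECURSIVE (starts with T)
T → y: starts with y
T → - T: starts with '-'

The grammar has direct left recursion on: T.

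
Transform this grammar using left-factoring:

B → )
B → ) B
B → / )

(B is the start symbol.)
B → ) B'
B' → ε
B' → B
B → / )

Left-factoring transforms A → αβ₁ | αβ₂ into A → αA' and A' → β₁ | β₂
(α is the longest common prefix among the alternatives). Repeat until
no nonterminal has two alternatives with a common prefix.

Round 1: B has alternatives sharing prefix ')'. Introduce B': B → ) B'
  Add: B' → ε
  Add: B' → B

No remaining common prefixes — done.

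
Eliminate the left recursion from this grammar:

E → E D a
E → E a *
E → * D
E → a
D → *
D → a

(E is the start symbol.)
E → * D E'
E → a E'
E' → D a E'
E' → a * E'
E' → ε
D → *
D → a

E is directly left-recursive. The standard transformation for
  A → A α₁ | ... | A α_m | β₁ | ... | β_n
is
  A  → β₁ A' | ... | β_n A'
  A' → α₁ A' | ... | α_m A' | ε

E → * D becomes E → * D E'
E → a becomes E → a E'
E → E D a becomes E' → D a E'
E → E a * becomes E' → a * E'
Add E' → ε

Productions for other non-terminals are unchanged:
  D → *
  D → a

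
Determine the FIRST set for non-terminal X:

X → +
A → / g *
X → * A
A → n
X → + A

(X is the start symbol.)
To compute FIRST(X), examine every production with X on the left-hand side, reading each right-hand side left to right until a non-nullable symbol is reached.

From X → +:
  - '+' is a terminal: add '+' and stop
From X → * A:
  - '*' is a terminal: add '*' and stop
From X → + A:
  - '+' is a terminal: add '+' and stop

Collecting: FIRST(X) = { '*', '+' }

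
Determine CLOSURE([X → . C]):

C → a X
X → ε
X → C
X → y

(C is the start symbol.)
To compute CLOSURE, for each item [A → α.Bβ] where B is a non-terminal, add [B → .γ] for all productions B → γ; repeat for the newly added items until nothing changes.

Start with: [X → . C]
  [X → . C] has the dot before C: add [C → . a X]
No further items can be added.

CLOSURE = { [C → . a X], [X → . C] }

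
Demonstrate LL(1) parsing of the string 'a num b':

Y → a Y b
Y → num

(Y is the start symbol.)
LL(1) parsing maintains a stack (initially the start symbol over $) and the input. At each step: if the stack top is a terminal, match it against the current input token; if it is a non-terminal N, replace it with the RHS of M[N, lookahead] (the unique production whose predict set contains the lookahead).

Stack is shown with the top on the left.

Stack    Input      Action
--------------------------
Y $      a num b $  output Y → a Y b
a Y b $  a num b $  match 'a'
Y b $    num b $    output Y → num
num b $  num b $    match 'num'
b $      b $        match 'b'
$        $          accept

The string is accepted.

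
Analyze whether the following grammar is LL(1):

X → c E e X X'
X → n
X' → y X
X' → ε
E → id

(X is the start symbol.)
No. Predict set conflict for X': { 'y' }

Relevant sets:
  FOLLOW(X') = { $, 'y' }

For X:
  PREDICT(X → c E e X X') = { 'c' }
  PREDICT(X → n) = { 'n' }
For X':
  PREDICT(X' → y X) = { 'y' }
  PREDICT(X' → ε) = { $, 'y' }
E has a single production, so nothing to check there.

Conflict found: Predict set conflict for X': { 'y' }
The grammar is NOT LL(1).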